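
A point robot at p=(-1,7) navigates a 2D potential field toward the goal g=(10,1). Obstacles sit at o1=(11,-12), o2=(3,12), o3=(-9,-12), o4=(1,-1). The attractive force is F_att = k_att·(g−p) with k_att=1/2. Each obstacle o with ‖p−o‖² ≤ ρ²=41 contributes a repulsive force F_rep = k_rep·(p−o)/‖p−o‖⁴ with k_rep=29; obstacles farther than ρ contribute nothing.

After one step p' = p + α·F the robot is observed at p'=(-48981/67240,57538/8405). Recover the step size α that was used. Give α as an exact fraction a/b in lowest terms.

F_att = 1/2·(g−p) = 1/2·(11,-6) = (5.5000,-3.0000)
o1: d²=505 > ρ²=41 → inactive
o2: d²=41 ≤ ρ²=41; F_rep = 29·(-4,-5)/41² = (-0.0690,-0.0863)
o3: d²=425 > ρ²=41 → inactive
o4: d²=68 > ρ²=41 → inactive
F = F_att + ΣF_rep = (5.4310,-3.0863)
Δp = p'−p = (0.2715,-0.1543); α = Δx/Fx = (18259/67240) / (18259/3362) = 1/20
check: Δy/Fy = (-1297/8405) / (-5188/1681) = 1/20 ✓

α = 1/20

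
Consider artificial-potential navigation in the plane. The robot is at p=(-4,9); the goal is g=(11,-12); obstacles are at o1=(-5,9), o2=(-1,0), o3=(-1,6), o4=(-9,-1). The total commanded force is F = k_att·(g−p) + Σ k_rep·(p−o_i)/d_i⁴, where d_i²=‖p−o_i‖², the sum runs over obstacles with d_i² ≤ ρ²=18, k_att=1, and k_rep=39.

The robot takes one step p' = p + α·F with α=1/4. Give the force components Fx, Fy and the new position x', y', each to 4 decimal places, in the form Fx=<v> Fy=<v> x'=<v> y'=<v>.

Fx=53.6389 Fy=-20.6389 x'=9.4097 y'=3.8403

F_att = 1·(g−p) = 1·(15,-21) = (15.0000,-21.0000)
o1: d²=1 ≤ ρ²=18; F_rep = 39·(1,0)/1² = (39.0000,0.0000)
o2: d²=90 > ρ²=18 → inactive
o3: d²=18 ≤ ρ²=18; F_rep = 39·(-3,3)/18² = (-0.3611,0.3611)
o4: d²=125 > ρ²=18 → inactive
F = F_att + ΣF_rep = (53.6389,-20.6389)
p' = p + 1/4·F = (9.4097,3.8403)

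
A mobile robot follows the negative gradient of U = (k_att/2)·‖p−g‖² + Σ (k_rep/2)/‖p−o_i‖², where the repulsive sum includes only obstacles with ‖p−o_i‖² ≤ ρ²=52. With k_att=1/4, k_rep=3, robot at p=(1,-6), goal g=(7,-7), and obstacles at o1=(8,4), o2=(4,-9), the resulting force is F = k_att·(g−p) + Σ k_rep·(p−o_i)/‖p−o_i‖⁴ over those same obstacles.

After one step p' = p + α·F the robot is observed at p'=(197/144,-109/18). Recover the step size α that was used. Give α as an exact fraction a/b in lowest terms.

F_att = 1/4·(g−p) = 1/4·(6,-1) = (1.5000,-0.2500)
o1: d²=149 > ρ²=52 → inactive
o2: d²=18 ≤ ρ²=52; F_rep = 3·(-3,3)/18² = (-0.0278,0.0278)
F = F_att + ΣF_rep = (1.4722,-0.2222)
Δp = p'−p = (0.3681,-0.0556); α = Δx/Fx = (53/144) / (53/36) = 1/4
check: Δy/Fy = (-1/18) / (-2/9) = 1/4 ✓

α = 1/4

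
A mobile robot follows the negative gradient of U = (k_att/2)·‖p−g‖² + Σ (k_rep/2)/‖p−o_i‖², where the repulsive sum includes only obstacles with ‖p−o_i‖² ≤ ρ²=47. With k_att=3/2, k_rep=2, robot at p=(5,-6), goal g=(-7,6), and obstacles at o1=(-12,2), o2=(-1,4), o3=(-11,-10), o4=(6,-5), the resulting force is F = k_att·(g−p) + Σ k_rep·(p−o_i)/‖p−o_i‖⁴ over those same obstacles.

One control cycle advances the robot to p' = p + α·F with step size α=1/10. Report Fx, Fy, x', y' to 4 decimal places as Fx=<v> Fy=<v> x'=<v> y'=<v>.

Fx=-18.5000 Fy=17.5000 x'=3.1500 y'=-4.2500

F_att = 3/2·(g−p) = 3/2·(-12,12) = (-18.0000,18.0000)
o1: d²=353 > ρ²=47 → inactive
o2: d²=136 > ρ²=47 → inactive
o3: d²=272 > ρ²=47 → inactive
o4: d²=2 ≤ ρ²=47; F_rep = 2·(-1,-1)/2² = (-0.5000,-0.5000)
F = F_att + ΣF_rep = (-18.5000,17.5000)
p' = p + 1/10·F = (3.1500,-4.2500)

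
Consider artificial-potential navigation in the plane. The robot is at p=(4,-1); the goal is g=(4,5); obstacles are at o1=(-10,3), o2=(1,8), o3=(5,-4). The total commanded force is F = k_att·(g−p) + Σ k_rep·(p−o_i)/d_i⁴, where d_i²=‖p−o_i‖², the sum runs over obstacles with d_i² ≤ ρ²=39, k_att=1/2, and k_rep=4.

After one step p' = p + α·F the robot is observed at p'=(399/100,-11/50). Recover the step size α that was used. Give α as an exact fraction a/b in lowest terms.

α = 1/4

F_att = 1/2·(g−p) = 1/2·(0,6) = (0.0000,3.0000)
o1: d²=212 > ρ²=39 → inactive
o2: d²=90 > ρ²=39 → inactive
o3: d²=10 ≤ ρ²=39; F_rep = 4·(-1,3)/10² = (-0.0400,0.1200)
F = F_att + ΣF_rep = (-0.0400,3.1200)
Δp = p'−p = (-0.0100,0.7800); α = Δx/Fx = (-1/100) / (-1/25) = 1/4
check: Δy/Fy = (39/50) / (78/25) = 1/4 ✓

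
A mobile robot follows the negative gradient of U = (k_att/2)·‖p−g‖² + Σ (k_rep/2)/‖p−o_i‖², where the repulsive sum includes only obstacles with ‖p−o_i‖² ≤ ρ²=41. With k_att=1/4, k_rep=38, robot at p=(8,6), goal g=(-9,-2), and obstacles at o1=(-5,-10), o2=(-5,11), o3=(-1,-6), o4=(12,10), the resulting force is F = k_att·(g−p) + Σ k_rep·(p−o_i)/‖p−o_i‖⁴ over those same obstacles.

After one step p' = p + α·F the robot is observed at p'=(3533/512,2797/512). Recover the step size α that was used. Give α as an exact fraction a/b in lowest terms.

α = 1/4

F_att = 1/4·(g−p) = 1/4·(-17,-8) = (-4.2500,-2.0000)
o1: d²=425 > ρ²=41 → inactive
o2: d²=194 > ρ²=41 → inactive
o3: d²=225 > ρ²=41 → inactive
o4: d²=32 ≤ ρ²=41; F_rep = 38·(-4,-4)/32² = (-0.1484,-0.1484)
F = F_att + ΣF_rep = (-4.3984,-2.1484)
Δp = p'−p = (-1.0996,-0.5371); α = Δx/Fx = (-563/512) / (-563/128) = 1/4
check: Δy/Fy = (-275/512) / (-275/128) = 1/4 ✓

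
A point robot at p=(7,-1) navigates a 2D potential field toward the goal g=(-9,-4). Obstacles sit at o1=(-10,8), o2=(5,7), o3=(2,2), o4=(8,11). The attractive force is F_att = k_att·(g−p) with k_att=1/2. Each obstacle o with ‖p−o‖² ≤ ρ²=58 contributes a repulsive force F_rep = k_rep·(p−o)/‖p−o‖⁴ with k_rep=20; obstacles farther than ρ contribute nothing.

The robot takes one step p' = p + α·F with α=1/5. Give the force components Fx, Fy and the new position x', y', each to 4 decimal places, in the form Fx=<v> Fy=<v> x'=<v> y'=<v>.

Fx=-7.9135 Fy=-1.5519 x'=5.4173 y'=-1.3104

F_att = 1/2·(g−p) = 1/2·(-16,-3) = (-8.0000,-1.5000)
o1: d²=370 > ρ²=58 → inactive
o2: d²=68 > ρ²=58 → inactive
o3: d²=34 ≤ ρ²=58; F_rep = 20·(5,-3)/34² = (0.0865,-0.0519)
o4: d²=145 > ρ²=58 → inactive
F = F_att + ΣF_rep = (-7.9135,-1.5519)
p' = p + 1/5·F = (5.4173,-1.3104)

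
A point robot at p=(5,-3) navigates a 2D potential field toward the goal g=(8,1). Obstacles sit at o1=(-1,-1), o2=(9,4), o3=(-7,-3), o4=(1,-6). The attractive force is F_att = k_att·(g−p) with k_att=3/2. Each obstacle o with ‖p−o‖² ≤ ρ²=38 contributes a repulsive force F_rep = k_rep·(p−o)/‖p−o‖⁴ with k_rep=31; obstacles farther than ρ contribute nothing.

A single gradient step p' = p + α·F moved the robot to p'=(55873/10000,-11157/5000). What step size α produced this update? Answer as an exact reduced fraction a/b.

α = 1/8

F_att = 3/2·(g−p) = 3/2·(3,4) = (4.5000,6.0000)
o1: d²=40 > ρ²=38 → inactive
o2: d²=65 > ρ²=38 → inactive
o3: d²=144 > ρ²=38 → inactive
o4: d²=25 ≤ ρ²=38; F_rep = 31·(4,3)/25² = (0.1984,0.1488)
F = F_att + ΣF_rep = (4.6984,6.1488)
Δp = p'−p = (0.5873,0.7686); α = Δx/Fx = (5873/10000) / (5873/1250) = 1/8
check: Δy/Fy = (3843/5000) / (3843/625) = 1/8 ✓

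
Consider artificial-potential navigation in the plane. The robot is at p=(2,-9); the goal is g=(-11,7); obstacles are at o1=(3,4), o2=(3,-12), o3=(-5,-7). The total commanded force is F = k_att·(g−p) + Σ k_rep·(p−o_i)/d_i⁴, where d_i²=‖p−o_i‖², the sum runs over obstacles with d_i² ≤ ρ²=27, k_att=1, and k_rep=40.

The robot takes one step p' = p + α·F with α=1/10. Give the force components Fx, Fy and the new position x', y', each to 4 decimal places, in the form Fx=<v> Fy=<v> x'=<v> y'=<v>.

Fx=-13.4000 Fy=17.2000 x'=0.6600 y'=-7.2800

F_att = 1·(g−p) = 1·(-13,16) = (-13.0000,16.0000)
o1: d²=170 > ρ²=27 → inactive
o2: d²=10 ≤ ρ²=27; F_rep = 40·(-1,3)/10² = (-0.4000,1.2000)
o3: d²=53 > ρ²=27 → inactive
F = F_att + ΣF_rep = (-13.4000,17.2000)
p' = p + 1/10·F = (0.6600,-7.2800)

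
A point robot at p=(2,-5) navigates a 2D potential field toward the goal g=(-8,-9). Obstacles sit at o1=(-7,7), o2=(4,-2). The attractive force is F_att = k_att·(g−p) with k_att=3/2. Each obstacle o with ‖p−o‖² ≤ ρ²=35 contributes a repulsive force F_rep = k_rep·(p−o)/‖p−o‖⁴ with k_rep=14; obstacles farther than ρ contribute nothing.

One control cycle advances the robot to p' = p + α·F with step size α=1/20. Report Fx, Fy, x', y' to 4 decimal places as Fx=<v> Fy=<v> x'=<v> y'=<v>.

F_att = 3/2·(g−p) = 3/2·(-10,-4) = (-15.0000,-6.0000)
o1: d²=225 > ρ²=35 → inactive
o2: d²=13 ≤ ρ²=35; F_rep = 14·(-2,-3)/13² = (-0.1657,-0.2485)
F = F_att + ΣF_rep = (-15.1657,-6.2485)
p' = p + 1/20·F = (1.2417,-5.3124)

Fx=-15.1657 Fy=-6.2485 x'=1.2417 y'=-5.3124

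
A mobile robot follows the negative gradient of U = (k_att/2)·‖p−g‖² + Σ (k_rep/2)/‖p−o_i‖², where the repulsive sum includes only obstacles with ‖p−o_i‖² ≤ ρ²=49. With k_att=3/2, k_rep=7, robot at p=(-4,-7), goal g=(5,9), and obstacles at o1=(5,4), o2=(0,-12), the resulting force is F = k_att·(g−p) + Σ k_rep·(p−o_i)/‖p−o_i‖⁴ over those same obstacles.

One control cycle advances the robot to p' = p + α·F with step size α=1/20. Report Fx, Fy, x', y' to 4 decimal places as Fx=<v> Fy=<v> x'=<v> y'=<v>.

F_att = 3/2·(g−p) = 3/2·(9,16) = (13.5000,24.0000)
o1: d²=202 > ρ²=49 → inactive
o2: d²=41 ≤ ρ²=49; F_rep = 7·(-4,5)/41² = (-0.0167,0.0208)
F = F_att + ΣF_rep = (13.4833,24.0208)
p' = p + 1/20·F = (-3.3258,-5.7990)

Fx=13.4833 Fy=24.0208 x'=-3.3258 y'=-5.7990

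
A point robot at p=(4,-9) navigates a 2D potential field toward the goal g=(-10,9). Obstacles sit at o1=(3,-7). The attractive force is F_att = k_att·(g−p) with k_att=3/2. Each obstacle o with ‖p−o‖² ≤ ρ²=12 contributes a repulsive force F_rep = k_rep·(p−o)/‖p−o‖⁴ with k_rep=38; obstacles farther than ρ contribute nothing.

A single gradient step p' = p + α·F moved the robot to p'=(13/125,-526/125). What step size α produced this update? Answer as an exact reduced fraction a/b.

α = 1/5

F_att = 3/2·(g−p) = 3/2·(-14,18) = (-21.0000,27.0000)
o1: d²=5 ≤ ρ²=12; F_rep = 38·(1,-2)/5² = (1.5200,-3.0400)
F = F_att + ΣF_rep = (-19.4800,23.9600)
Δp = p'−p = (-3.8960,4.7920); α = Δx/Fx = (-487/125) / (-487/25) = 1/5
check: Δy/Fy = (599/125) / (599/25) = 1/5 ✓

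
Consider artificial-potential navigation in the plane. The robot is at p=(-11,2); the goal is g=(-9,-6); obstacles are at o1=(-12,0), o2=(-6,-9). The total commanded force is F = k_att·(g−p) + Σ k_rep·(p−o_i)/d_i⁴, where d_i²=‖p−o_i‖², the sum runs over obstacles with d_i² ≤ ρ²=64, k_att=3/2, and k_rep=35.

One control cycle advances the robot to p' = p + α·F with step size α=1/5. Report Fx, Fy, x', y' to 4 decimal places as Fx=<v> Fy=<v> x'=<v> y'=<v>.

Fx=4.4000 Fy=-9.2000 x'=-10.1200 y'=0.1600

F_att = 3/2·(g−p) = 3/2·(2,-8) = (3.0000,-12.0000)
o1: d²=5 ≤ ρ²=64; F_rep = 35·(1,2)/5² = (1.4000,2.8000)
o2: d²=146 > ρ²=64 → inactive
F = F_att + ΣF_rep = (4.4000,-9.2000)
p' = p + 1/5·F = (-10.1200,0.1600)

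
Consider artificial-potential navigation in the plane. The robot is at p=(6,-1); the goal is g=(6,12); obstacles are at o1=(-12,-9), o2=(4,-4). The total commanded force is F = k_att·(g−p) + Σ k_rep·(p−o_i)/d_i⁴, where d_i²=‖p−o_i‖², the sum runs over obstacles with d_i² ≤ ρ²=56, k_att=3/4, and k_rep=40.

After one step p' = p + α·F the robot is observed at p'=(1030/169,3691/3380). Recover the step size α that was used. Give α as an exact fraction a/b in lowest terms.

α = 1/5

F_att = 3/4·(g−p) = 3/4·(0,13) = (0.0000,9.7500)
o1: d²=388 > ρ²=56 → inactive
o2: d²=13 ≤ ρ²=56; F_rep = 40·(2,3)/13² = (0.4734,0.7101)
F = F_att + ΣF_rep = (0.4734,10.4601)
Δp = p'−p = (0.0947,2.0920); α = Δx/Fx = (16/169) / (80/169) = 1/5
check: Δy/Fy = (7071/3380) / (7071/676) = 1/5 ✓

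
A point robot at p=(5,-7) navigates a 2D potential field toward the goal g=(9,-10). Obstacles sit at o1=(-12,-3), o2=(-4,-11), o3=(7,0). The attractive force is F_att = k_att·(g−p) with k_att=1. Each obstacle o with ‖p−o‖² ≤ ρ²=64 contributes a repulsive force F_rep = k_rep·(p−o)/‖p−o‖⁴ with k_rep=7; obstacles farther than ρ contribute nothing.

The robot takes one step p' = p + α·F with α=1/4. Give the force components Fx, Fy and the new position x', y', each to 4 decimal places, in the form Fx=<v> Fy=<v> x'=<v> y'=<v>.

F_att = 1·(g−p) = 1·(4,-3) = (4.0000,-3.0000)
o1: d²=305 > ρ²=64 → inactive
o2: d²=97 > ρ²=64 → inactive
o3: d²=53 ≤ ρ²=64; F_rep = 7·(-2,-7)/53² = (-0.0050,-0.0174)
F = F_att + ΣF_rep = (3.9950,-3.0174)
p' = p + 1/4·F = (5.9988,-7.7544)

Fx=3.9950 Fy=-3.0174 x'=5.9988 y'=-7.7544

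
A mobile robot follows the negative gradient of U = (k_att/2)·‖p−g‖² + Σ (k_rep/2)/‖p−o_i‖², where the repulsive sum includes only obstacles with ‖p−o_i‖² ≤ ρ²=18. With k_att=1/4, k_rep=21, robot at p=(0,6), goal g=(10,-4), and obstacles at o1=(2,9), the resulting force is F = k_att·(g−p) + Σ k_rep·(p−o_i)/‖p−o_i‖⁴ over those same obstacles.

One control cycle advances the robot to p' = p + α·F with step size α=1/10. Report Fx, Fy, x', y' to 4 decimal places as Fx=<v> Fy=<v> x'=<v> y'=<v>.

F_att = 1/4·(g−p) = 1/4·(10,-10) = (2.5000,-2.5000)
o1: d²=13 ≤ ρ²=18; F_rep = 21·(-2,-3)/13² = (-0.2485,-0.3728)
F = F_att + ΣF_rep = (2.2515,-2.8728)
p' = p + 1/10·F = (0.2251,5.7127)

Fx=2.2515 Fy=-2.8728 x'=0.2251 y'=5.7127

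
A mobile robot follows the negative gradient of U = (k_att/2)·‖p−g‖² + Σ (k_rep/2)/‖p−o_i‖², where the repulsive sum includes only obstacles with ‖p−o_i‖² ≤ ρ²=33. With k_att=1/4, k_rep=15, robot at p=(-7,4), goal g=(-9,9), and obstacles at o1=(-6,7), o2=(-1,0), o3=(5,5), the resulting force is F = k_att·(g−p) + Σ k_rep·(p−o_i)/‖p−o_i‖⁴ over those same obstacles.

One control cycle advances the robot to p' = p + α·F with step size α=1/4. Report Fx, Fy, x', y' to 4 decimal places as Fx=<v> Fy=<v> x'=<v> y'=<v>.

Fx=-0.6500 Fy=0.8000 x'=-7.1625 y'=4.2000

F_att = 1/4·(g−p) = 1/4·(-2,5) = (-0.5000,1.2500)
o1: d²=10 ≤ ρ²=33; F_rep = 15·(-1,-3)/10² = (-0.1500,-0.4500)
o2: d²=52 > ρ²=33 → inactive
o3: d²=145 > ρ²=33 → inactive
F = F_att + ΣF_rep = (-0.6500,0.8000)
p' = p + 1/4·F = (-7.1625,4.2000)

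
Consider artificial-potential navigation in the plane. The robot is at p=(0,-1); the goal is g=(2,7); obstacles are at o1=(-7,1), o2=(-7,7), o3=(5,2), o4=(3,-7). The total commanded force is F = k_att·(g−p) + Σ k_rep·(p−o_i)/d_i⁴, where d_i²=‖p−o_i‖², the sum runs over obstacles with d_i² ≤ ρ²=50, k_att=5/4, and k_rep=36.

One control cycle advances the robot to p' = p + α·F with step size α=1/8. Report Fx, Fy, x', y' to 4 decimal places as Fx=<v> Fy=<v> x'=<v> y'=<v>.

F_att = 5/4·(g−p) = 5/4·(2,8) = (2.5000,10.0000)
o1: d²=53 > ρ²=50 → inactive
o2: d²=113 > ρ²=50 → inactive
o3: d²=34 ≤ ρ²=50; F_rep = 36·(-5,-3)/34² = (-0.1557,-0.0934)
o4: d²=45 ≤ ρ²=50; F_rep = 36·(-3,6)/45² = (-0.0533,0.1067)
F = F_att + ΣF_rep = (2.2910,10.0132)
p' = p + 1/8·F = (0.2864,0.2517)

Fx=2.2910 Fy=10.0132 x'=0.2864 y'=0.2517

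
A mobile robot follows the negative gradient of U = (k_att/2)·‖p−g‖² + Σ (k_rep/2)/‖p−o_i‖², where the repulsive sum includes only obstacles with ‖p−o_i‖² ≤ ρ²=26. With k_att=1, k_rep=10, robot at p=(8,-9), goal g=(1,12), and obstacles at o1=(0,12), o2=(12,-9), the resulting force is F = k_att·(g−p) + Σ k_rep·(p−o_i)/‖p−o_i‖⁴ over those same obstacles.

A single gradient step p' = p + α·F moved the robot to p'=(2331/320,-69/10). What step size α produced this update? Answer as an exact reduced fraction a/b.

F_att = 1·(g−p) = 1·(-7,21) = (-7.0000,21.0000)
o1: d²=505 > ρ²=26 → inactive
o2: d²=16 ≤ ρ²=26; F_rep = 10·(-4,0)/16² = (-0.1562,0.0000)
F = F_att + ΣF_rep = (-7.1562,21.0000)
Δp = p'−p = (-0.7156,2.1000); α = Δx/Fx = (-229/320) / (-229/32) = 1/10
check: Δy/Fy = (21/10) / (21) = 1/10 ✓

α = 1/10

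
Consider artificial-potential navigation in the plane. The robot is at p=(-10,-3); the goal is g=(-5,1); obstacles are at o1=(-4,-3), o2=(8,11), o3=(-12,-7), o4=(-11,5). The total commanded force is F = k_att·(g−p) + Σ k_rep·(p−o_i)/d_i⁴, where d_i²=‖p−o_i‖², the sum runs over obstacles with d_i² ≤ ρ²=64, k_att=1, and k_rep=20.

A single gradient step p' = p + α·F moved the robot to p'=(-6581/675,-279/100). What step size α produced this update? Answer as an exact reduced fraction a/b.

F_att = 1·(g−p) = 1·(5,4) = (5.0000,4.0000)
o1: d²=36 ≤ ρ²=64; F_rep = 20·(-6,0)/36² = (-0.0926,0.0000)
o2: d²=520 > ρ²=64 → inactive
o3: d²=20 ≤ ρ²=64; F_rep = 20·(2,4)/20² = (0.1000,0.2000)
o4: d²=65 > ρ²=64 → inactive
F = F_att + ΣF_rep = (5.0074,4.2000)
Δp = p'−p = (0.2504,0.2100); α = Δx/Fx = (169/675) / (676/135) = 1/20
check: Δy/Fy = (21/100) / (21/5) = 1/20 ✓

α = 1/20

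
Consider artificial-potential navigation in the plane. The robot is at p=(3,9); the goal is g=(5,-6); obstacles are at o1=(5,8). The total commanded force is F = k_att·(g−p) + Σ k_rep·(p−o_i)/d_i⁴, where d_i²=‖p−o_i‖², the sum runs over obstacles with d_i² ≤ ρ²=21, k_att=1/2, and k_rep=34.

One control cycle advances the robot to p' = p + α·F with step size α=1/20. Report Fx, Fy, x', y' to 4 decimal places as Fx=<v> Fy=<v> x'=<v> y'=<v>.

F_att = 1/2·(g−p) = 1/2·(2,-15) = (1.0000,-7.5000)
o1: d²=5 ≤ ρ²=21; F_rep = 34·(-2,1)/5² = (-2.7200,1.3600)
F = F_att + ΣF_rep = (-1.7200,-6.1400)
p' = p + 1/20·F = (2.9140,8.6930)

Fx=-1.7200 Fy=-6.1400 x'=2.9140 y'=8.6930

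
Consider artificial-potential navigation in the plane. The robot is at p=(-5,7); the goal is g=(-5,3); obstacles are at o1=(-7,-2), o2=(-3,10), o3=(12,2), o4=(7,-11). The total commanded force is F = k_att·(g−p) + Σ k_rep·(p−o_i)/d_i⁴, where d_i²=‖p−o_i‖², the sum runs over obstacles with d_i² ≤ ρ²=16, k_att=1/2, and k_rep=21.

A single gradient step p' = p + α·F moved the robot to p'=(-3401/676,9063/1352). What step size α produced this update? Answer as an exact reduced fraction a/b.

α = 1/8

F_att = 1/2·(g−p) = 1/2·(0,-4) = (0.0000,-2.0000)
o1: d²=85 > ρ²=16 → inactive
o2: d²=13 ≤ ρ²=16; F_rep = 21·(-2,-3)/13² = (-0.2485,-0.3728)
o3: d²=314 > ρ²=16 → inactive
o4: d²=468 > ρ²=16 → inactive
F = F_att + ΣF_rep = (-0.2485,-2.3728)
Δp = p'−p = (-0.0311,-0.2966); α = Δx/Fx = (-21/676) / (-42/169) = 1/8
check: Δy/Fy = (-401/1352) / (-401/169) = 1/8 ✓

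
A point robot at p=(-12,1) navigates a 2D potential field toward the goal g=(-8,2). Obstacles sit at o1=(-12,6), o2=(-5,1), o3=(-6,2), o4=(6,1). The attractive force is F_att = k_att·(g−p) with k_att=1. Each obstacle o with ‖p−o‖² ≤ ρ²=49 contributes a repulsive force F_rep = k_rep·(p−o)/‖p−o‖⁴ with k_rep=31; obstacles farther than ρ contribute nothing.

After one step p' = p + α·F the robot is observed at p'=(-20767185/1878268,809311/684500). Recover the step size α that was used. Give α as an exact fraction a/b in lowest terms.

F_att = 1·(g−p) = 1·(4,1) = (4.0000,1.0000)
o1: d²=25 ≤ ρ²=49; F_rep = 31·(0,-5)/25² = (0.0000,-0.2480)
o2: d²=49 ≤ ρ²=49; F_rep = 31·(-7,0)/49² = (-0.0904,0.0000)
o3: d²=37 ≤ ρ²=49; F_rep = 31·(-6,-1)/37² = (-0.1359,-0.0226)
o4: d²=324 > ρ²=49 → inactive
F = F_att + ΣF_rep = (3.7738,0.7294)
Δp = p'−p = (0.9434,0.1823); α = Δx/Fx = (1772031/1878268) / (1772031/469567) = 1/4
check: Δy/Fy = (124811/684500) / (124811/171125) = 1/4 ✓

α = 1/4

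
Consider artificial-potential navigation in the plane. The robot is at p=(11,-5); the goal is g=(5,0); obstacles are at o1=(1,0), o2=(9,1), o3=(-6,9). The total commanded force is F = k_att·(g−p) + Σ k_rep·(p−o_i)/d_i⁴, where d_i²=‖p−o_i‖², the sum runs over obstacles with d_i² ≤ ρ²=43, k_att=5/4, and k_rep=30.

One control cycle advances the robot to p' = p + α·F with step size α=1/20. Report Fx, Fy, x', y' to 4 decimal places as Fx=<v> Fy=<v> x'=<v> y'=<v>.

F_att = 5/4·(g−p) = 5/4·(-6,5) = (-7.5000,6.2500)
o1: d²=125 > ρ²=43 → inactive
o2: d²=40 ≤ ρ²=43; F_rep = 30·(2,-6)/40² = (0.0375,-0.1125)
o3: d²=485 > ρ²=43 → inactive
F = F_att + ΣF_rep = (-7.4625,6.1375)
p' = p + 1/20·F = (10.6269,-4.6931)

Fx=-7.4625 Fy=6.1375 x'=10.6269 y'=-4.6931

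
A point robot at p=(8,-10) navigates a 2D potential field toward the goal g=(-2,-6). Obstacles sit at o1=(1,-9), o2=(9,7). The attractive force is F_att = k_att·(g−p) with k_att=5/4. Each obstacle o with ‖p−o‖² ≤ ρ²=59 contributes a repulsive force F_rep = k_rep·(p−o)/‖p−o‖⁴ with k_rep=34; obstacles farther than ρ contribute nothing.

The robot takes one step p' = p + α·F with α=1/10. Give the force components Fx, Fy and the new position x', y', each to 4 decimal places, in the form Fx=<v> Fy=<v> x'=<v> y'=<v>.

Fx=-12.4048 Fy=4.9864 x'=6.7595 y'=-9.5014

F_att = 5/4·(g−p) = 5/4·(-10,4) = (-12.5000,5.0000)
o1: d²=50 ≤ ρ²=59; F_rep = 34·(7,-1)/50² = (0.0952,-0.0136)
o2: d²=290 > ρ²=59 → inactive
F = F_att + ΣF_rep = (-12.4048,4.9864)
p' = p + 1/10·F = (6.7595,-9.5014)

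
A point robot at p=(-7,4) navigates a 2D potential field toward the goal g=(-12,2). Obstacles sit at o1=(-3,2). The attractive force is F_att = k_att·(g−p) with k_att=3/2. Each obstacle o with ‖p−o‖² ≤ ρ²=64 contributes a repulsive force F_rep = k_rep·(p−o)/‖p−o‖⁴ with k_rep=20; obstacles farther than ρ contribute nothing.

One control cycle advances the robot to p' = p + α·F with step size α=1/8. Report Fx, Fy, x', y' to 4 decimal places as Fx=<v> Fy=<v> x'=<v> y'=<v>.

F_att = 3/2·(g−p) = 3/2·(-5,-2) = (-7.5000,-3.0000)
o1: d²=20 ≤ ρ²=64; F_rep = 20·(-4,2)/20² = (-0.2000,0.1000)
F = F_att + ΣF_rep = (-7.7000,-2.9000)
p' = p + 1/8·F = (-7.9625,3.6375)

Fx=-7.7000 Fy=-2.9000 x'=-7.9625 y'=3.6375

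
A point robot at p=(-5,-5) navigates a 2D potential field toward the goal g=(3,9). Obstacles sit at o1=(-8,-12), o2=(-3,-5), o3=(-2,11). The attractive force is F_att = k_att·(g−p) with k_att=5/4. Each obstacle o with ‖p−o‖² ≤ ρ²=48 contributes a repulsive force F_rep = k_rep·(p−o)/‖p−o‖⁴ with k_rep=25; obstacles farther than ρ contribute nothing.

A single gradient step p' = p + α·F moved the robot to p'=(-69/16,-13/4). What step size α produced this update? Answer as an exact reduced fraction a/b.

F_att = 5/4·(g−p) = 5/4·(8,14) = (10.0000,17.5000)
o1: d²=58 > ρ²=48 → inactive
o2: d²=4 ≤ ρ²=48; F_rep = 25·(-2,0)/4² = (-3.1250,0.0000)
o3: d²=265 > ρ²=48 → inactive
F = F_att + ΣF_rep = (6.8750,17.5000)
Δp = p'−p = (0.6875,1.7500); α = Δx/Fx = (11/16) / (55/8) = 1/10
check: Δy/Fy = (7/4) / (35/2) = 1/10 ✓

α = 1/10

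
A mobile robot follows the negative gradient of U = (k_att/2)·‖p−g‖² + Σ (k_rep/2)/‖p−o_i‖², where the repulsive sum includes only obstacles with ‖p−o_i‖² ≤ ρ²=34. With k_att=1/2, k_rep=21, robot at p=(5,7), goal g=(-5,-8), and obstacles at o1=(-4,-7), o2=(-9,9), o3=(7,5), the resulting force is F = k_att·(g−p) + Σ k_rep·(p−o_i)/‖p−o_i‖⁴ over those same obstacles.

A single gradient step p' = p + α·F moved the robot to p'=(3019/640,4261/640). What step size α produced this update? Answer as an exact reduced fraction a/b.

F_att = 1/2·(g−p) = 1/2·(-10,-15) = (-5.0000,-7.5000)
o1: d²=277 > ρ²=34 → inactive
o2: d²=200 > ρ²=34 → inactive
o3: d²=8 ≤ ρ²=34; F_rep = 21·(-2,2)/8² = (-0.6562,0.6562)
F = F_att + ΣF_rep = (-5.6562,-6.8438)
Δp = p'−p = (-0.2828,-0.3422); α = Δx/Fx = (-181/640) / (-181/32) = 1/20
check: Δy/Fy = (-219/640) / (-219/32) = 1/20 ✓

α = 1/20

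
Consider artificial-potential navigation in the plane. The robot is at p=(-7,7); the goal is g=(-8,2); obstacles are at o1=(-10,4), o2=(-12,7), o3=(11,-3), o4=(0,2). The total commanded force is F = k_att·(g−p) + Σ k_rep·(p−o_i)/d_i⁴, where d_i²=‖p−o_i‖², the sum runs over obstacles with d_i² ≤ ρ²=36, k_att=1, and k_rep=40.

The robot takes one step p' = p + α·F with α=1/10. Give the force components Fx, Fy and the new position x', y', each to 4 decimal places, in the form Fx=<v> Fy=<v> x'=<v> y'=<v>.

Fx=-0.3096 Fy=-4.6296 x'=-7.0310 y'=6.5370

F_att = 1·(g−p) = 1·(-1,-5) = (-1.0000,-5.0000)
o1: d²=18 ≤ ρ²=36; F_rep = 40·(3,3)/18² = (0.3704,0.3704)
o2: d²=25 ≤ ρ²=36; F_rep = 40·(5,0)/25² = (0.3200,0.0000)
o3: d²=424 > ρ²=36 → inactive
o4: d²=74 > ρ²=36 → inactive
F = F_att + ΣF_rep = (-0.3096,-4.6296)
p' = p + 1/10·F = (-7.0310,6.5370)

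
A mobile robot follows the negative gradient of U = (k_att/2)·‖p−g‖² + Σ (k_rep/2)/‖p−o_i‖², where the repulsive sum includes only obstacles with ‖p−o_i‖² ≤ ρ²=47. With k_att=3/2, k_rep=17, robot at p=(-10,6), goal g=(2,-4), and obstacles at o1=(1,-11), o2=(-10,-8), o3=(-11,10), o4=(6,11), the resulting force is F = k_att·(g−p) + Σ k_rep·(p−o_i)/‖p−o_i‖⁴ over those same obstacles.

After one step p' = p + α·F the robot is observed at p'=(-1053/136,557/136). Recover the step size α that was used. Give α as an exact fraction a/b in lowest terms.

α = 1/8

F_att = 3/2·(g−p) = 3/2·(12,-10) = (18.0000,-15.0000)
o1: d²=410 > ρ²=47 → inactive
o2: d²=196 > ρ²=47 → inactive
o3: d²=17 ≤ ρ²=47; F_rep = 17·(1,-4)/17² = (0.0588,-0.2353)
o4: d²=281 > ρ²=47 → inactive
F = F_att + ΣF_rep = (18.0588,-15.2353)
Δp = p'−p = (2.2574,-1.9044); α = Δx/Fx = (307/136) / (307/17) = 1/8
check: Δy/Fy = (-259/136) / (-259/17) = 1/8 ✓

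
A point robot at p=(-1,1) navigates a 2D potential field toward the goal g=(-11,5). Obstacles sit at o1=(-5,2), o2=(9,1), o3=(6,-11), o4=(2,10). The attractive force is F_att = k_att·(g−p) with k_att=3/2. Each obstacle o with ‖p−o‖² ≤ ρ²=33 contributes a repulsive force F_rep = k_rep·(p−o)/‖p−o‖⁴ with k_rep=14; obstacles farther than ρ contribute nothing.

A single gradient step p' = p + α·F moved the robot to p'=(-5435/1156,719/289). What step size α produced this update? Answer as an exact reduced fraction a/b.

α = 1/4

F_att = 3/2·(g−p) = 3/2·(-10,4) = (-15.0000,6.0000)
o1: d²=17 ≤ ρ²=33; F_rep = 14·(4,-1)/17² = (0.1938,-0.0484)
o2: d²=100 > ρ²=33 → inactive
o3: d²=193 > ρ²=33 → inactive
o4: d²=90 > ρ²=33 → inactive
F = F_att + ΣF_rep = (-14.8062,5.9516)
Δp = p'−p = (-3.7016,1.4879); α = Δx/Fx = (-4279/1156) / (-4279/289) = 1/4
check: Δy/Fy = (430/289) / (1720/289) = 1/4 ✓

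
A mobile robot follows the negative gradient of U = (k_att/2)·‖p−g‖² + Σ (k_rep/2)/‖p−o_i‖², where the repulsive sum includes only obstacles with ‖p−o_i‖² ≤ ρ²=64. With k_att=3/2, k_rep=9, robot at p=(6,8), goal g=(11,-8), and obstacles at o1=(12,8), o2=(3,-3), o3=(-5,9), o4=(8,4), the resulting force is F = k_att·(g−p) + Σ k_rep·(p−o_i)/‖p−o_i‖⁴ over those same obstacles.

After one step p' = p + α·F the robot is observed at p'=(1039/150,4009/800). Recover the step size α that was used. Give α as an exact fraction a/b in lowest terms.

F_att = 3/2·(g−p) = 3/2·(5,-16) = (7.5000,-24.0000)
o1: d²=36 ≤ ρ²=64; F_rep = 9·(-6,0)/36² = (-0.0417,0.0000)
o2: d²=130 > ρ²=64 → inactive
o3: d²=122 > ρ²=64 → inactive
o4: d²=20 ≤ ρ²=64; F_rep = 9·(-2,4)/20² = (-0.0450,0.0900)
F = F_att + ΣF_rep = (7.4133,-23.9100)
Δp = p'−p = (0.9267,-2.9888); α = Δx/Fx = (139/150) / (556/75) = 1/8
check: Δy/Fy = (-2391/800) / (-2391/100) = 1/8 ✓

α = 1/8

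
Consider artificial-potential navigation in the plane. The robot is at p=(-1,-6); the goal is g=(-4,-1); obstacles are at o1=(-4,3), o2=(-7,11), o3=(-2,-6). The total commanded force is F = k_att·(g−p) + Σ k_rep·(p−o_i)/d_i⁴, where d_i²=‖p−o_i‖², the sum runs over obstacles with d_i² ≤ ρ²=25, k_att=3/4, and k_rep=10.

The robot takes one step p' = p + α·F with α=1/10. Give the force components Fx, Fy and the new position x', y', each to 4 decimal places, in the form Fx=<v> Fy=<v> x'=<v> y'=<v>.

Fx=7.7500 Fy=3.7500 x'=-0.2250 y'=-5.6250

F_att = 3/4·(g−p) = 3/4·(-3,5) = (-2.2500,3.7500)
o1: d²=90 > ρ²=25 → inactive
o2: d²=325 > ρ²=25 → inactive
o3: d²=1 ≤ ρ²=25; F_rep = 10·(1,0)/1² = (10.0000,0.0000)
F = F_att + ΣF_rep = (7.7500,3.7500)
p' = p + 1/10·F = (-0.2250,-5.6250)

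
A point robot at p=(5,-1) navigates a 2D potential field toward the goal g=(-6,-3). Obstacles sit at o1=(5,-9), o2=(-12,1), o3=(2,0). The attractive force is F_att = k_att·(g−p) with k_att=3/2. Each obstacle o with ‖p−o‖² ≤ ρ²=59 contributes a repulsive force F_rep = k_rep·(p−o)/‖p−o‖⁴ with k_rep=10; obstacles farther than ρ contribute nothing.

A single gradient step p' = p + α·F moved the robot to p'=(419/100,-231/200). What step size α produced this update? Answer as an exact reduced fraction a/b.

α = 1/20

F_att = 3/2·(g−p) = 3/2·(-11,-2) = (-16.5000,-3.0000)
o1: d²=64 > ρ²=59 → inactive
o2: d²=293 > ρ²=59 → inactive
o3: d²=10 ≤ ρ²=59; F_rep = 10·(3,-1)/10² = (0.3000,-0.1000)
F = F_att + ΣF_rep = (-16.2000,-3.1000)
Δp = p'−p = (-0.8100,-0.1550); α = Δx/Fx = (-81/100) / (-81/5) = 1/20
check: Δy/Fy = (-31/200) / (-31/10) = 1/20 ✓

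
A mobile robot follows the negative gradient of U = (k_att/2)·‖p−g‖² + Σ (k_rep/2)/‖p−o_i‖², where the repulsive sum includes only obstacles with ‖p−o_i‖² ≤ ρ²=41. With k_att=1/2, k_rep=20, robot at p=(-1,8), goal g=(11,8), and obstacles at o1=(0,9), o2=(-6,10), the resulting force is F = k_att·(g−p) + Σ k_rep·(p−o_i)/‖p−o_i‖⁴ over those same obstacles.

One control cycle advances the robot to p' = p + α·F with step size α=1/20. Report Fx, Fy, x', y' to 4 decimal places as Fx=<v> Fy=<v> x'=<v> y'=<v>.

Fx=1.1189 Fy=-5.0476 x'=-0.9441 y'=7.7476

F_att = 1/2·(g−p) = 1/2·(12,0) = (6.0000,0.0000)
o1: d²=2 ≤ ρ²=41; F_rep = 20·(-1,-1)/2² = (-5.0000,-5.0000)
o2: d²=29 ≤ ρ²=41; F_rep = 20·(5,-2)/29² = (0.1189,-0.0476)
F = F_att + ΣF_rep = (1.1189,-5.0476)
p' = p + 1/20·F = (-0.9441,7.7476)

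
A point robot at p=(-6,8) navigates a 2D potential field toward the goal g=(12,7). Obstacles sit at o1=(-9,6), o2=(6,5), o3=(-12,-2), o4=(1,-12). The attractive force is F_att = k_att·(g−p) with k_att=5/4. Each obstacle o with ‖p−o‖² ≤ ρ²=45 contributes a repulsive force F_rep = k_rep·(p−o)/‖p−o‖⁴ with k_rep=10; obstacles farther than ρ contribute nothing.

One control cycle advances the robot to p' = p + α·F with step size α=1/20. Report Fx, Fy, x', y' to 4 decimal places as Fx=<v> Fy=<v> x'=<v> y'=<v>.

F_att = 5/4·(g−p) = 5/4·(18,-1) = (22.5000,-1.2500)
o1: d²=13 ≤ ρ²=45; F_rep = 10·(3,2)/13² = (0.1775,0.1183)
o2: d²=153 > ρ²=45 → inactive
o3: d²=136 > ρ²=45 → inactive
o4: d²=449 > ρ²=45 → inactive
F = F_att + ΣF_rep = (22.6775,-1.1317)
p' = p + 1/20·F = (-4.8661,7.9434)

Fx=22.6775 Fy=-1.1317 x'=-4.8661 y'=7.9434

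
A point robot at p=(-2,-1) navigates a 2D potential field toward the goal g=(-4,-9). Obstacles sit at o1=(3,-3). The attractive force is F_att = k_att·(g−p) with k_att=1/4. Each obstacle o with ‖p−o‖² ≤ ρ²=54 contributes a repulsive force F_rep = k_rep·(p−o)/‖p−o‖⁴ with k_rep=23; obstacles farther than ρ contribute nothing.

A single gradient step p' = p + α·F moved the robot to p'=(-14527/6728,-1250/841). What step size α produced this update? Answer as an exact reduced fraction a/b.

α = 1/4

F_att = 1/4·(g−p) = 1/4·(-2,-8) = (-0.5000,-2.0000)
o1: d²=29 ≤ ρ²=54; F_rep = 23·(-5,2)/29² = (-0.1367,0.0547)
F = F_att + ΣF_rep = (-0.6367,-1.9453)
Δp = p'−p = (-0.1592,-0.4863); α = Δx/Fx = (-1071/6728) / (-1071/1682) = 1/4
check: Δy/Fy = (-409/841) / (-1636/841) = 1/4 ✓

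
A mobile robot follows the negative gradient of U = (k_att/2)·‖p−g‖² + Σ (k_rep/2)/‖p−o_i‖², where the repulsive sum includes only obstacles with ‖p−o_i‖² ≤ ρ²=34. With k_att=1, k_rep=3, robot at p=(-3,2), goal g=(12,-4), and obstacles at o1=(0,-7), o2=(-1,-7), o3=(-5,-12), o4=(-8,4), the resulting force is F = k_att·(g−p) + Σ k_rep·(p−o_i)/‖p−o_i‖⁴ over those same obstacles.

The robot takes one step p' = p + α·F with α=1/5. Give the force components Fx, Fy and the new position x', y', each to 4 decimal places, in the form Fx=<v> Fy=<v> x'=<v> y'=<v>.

Fx=15.0178 Fy=-6.0071 x'=0.0036 y'=0.7986

F_att = 1·(g−p) = 1·(15,-6) = (15.0000,-6.0000)
o1: d²=90 > ρ²=34 → inactive
o2: d²=85 > ρ²=34 → inactive
o3: d²=200 > ρ²=34 → inactive
o4: d²=29 ≤ ρ²=34; F_rep = 3·(5,-2)/29² = (0.0178,-0.0071)
F = F_att + ΣF_rep = (15.0178,-6.0071)
p' = p + 1/5·F = (0.0036,0.7986)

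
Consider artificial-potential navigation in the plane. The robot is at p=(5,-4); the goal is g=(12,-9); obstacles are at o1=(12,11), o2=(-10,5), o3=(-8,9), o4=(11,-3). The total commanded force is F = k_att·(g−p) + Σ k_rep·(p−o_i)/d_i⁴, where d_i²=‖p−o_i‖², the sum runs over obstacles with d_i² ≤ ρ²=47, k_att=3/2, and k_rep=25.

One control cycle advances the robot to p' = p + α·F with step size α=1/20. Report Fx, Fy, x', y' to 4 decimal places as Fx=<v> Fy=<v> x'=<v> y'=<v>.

Fx=10.3904 Fy=-7.5183 x'=5.5195 y'=-4.3759

F_att = 3/2·(g−p) = 3/2·(7,-5) = (10.5000,-7.5000)
o1: d²=274 > ρ²=47 → inactive
o2: d²=306 > ρ²=47 → inactive
o3: d²=338 > ρ²=47 → inactive
o4: d²=37 ≤ ρ²=47; F_rep = 25·(-6,-1)/37² = (-0.1096,-0.0183)
F = F_att + ΣF_rep = (10.3904,-7.5183)
p' = p + 1/20·F = (5.5195,-4.3759)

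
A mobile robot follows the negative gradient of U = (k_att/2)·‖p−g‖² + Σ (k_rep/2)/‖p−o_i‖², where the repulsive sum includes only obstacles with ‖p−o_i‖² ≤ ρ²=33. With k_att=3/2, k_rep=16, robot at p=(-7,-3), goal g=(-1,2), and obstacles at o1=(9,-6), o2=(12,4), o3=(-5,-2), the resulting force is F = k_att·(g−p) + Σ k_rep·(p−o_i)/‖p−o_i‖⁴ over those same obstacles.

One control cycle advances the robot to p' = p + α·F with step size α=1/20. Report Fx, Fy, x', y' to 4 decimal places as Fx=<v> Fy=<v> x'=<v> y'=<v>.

Fx=7.7200 Fy=6.8600 x'=-6.6140 y'=-2.6570

F_att = 3/2·(g−p) = 3/2·(6,5) = (9.0000,7.5000)
o1: d²=265 > ρ²=33 → inactive
o2: d²=410 > ρ²=33 → inactive
o3: d²=5 ≤ ρ²=33; F_rep = 16·(-2,-1)/5² = (-1.2800,-0.6400)
F = F_att + ΣF_rep = (7.7200,6.8600)
p' = p + 1/20·F = (-6.6140,-2.6570)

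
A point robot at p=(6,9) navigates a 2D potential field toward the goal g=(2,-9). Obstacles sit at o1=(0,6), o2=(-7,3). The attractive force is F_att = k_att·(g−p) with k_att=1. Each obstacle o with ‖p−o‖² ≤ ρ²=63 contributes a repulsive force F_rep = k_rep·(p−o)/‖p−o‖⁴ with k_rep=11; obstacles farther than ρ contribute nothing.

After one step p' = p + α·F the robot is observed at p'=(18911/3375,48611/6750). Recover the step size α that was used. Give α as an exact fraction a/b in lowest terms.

F_att = 1·(g−p) = 1·(-4,-18) = (-4.0000,-18.0000)
o1: d²=45 ≤ ρ²=63; F_rep = 11·(6,3)/45² = (0.0326,0.0163)
o2: d²=205 > ρ²=63 → inactive
F = F_att + ΣF_rep = (-3.9674,-17.9837)
Δp = p'−p = (-0.3967,-1.7984); α = Δx/Fx = (-1339/3375) / (-2678/675) = 1/10
check: Δy/Fy = (-12139/6750) / (-12139/675) = 1/10 ✓

α = 1/10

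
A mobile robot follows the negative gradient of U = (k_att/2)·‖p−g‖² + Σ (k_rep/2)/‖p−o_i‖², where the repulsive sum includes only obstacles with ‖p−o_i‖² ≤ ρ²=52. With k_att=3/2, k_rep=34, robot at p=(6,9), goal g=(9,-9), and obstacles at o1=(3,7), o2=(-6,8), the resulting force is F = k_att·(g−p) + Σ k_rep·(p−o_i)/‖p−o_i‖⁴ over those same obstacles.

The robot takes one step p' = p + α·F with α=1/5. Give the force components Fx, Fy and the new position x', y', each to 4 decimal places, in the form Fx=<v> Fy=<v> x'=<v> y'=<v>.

F_att = 3/2·(g−p) = 3/2·(3,-18) = (4.5000,-27.0000)
o1: d²=13 ≤ ρ²=52; F_rep = 34·(3,2)/13² = (0.6036,0.4024)
o2: d²=145 > ρ²=52 → inactive
F = F_att + ΣF_rep = (5.1036,-26.5976)
p' = p + 1/5·F = (7.0207,3.6805)

Fx=5.1036 Fy=-26.5976 x'=7.0207 y'=3.6805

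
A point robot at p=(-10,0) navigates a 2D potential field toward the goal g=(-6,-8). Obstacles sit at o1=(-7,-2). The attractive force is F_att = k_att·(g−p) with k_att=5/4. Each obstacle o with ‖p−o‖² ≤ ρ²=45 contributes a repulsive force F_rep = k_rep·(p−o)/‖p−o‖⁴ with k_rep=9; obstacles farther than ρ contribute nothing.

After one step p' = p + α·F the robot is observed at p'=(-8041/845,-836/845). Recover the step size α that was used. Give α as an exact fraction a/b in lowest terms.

α = 1/10

F_att = 5/4·(g−p) = 5/4·(4,-8) = (5.0000,-10.0000)
o1: d²=13 ≤ ρ²=45; F_rep = 9·(-3,2)/13² = (-0.1598,0.1065)
F = F_att + ΣF_rep = (4.8402,-9.8935)
Δp = p'−p = (0.4840,-0.9893); α = Δx/Fx = (409/845) / (818/169) = 1/10
check: Δy/Fy = (-836/845) / (-1672/169) = 1/10 ✓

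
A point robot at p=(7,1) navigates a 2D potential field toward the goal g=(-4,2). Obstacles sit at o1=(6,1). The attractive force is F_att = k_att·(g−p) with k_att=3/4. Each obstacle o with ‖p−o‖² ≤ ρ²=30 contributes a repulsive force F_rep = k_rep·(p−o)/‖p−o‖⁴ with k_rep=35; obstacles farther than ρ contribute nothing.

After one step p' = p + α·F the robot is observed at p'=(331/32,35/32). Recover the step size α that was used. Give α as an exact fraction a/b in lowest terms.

α = 1/8

F_att = 3/4·(g−p) = 3/4·(-11,1) = (-8.2500,0.7500)
o1: d²=1 ≤ ρ²=30; F_rep = 35·(1,0)/1² = (35.0000,0.0000)
F = F_att + ΣF_rep = (26.7500,0.7500)
Δp = p'−p = (3.3438,0.0938); α = Δx/Fx = (107/32) / (107/4) = 1/8
check: Δy/Fy = (3/32) / (3/4) = 1/8 ✓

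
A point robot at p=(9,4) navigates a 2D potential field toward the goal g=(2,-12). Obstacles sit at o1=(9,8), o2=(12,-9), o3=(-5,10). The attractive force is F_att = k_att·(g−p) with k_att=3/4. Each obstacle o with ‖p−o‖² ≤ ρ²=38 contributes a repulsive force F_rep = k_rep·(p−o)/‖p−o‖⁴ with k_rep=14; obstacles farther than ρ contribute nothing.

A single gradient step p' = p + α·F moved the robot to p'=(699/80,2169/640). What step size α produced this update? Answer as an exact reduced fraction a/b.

α = 1/20

F_att = 3/4·(g−p) = 3/4·(-7,-16) = (-5.2500,-12.0000)
o1: d²=16 ≤ ρ²=38; F_rep = 14·(0,-4)/16² = (0.0000,-0.2188)
o2: d²=178 > ρ²=38 → inactive
o3: d²=232 > ρ²=38 → inactive
F = F_att + ΣF_rep = (-5.2500,-12.2188)
Δp = p'−p = (-0.2625,-0.6109); α = Δx/Fx = (-21/80) / (-21/4) = 1/20
check: Δy/Fy = (-391/640) / (-391/32) = 1/20 ✓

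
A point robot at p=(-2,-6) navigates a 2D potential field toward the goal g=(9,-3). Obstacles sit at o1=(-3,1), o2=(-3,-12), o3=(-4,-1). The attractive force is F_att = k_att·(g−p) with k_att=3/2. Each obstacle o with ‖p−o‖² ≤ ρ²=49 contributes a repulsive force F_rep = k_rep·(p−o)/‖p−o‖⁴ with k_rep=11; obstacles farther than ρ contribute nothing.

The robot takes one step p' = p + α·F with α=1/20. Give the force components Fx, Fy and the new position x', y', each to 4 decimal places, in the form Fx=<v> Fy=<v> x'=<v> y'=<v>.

Fx=16.5342 Fy=4.4828 x'=-1.1733 y'=-5.7759

F_att = 3/2·(g−p) = 3/2·(11,3) = (16.5000,4.5000)
o1: d²=50 > ρ²=49 → inactive
o2: d²=37 ≤ ρ²=49; F_rep = 11·(1,6)/37² = (0.0080,0.0482)
o3: d²=29 ≤ ρ²=49; F_rep = 11·(2,-5)/29² = (0.0262,-0.0654)
F = F_att + ΣF_rep = (16.5342,4.4828)
p' = p + 1/20·F = (-1.1733,-5.7759)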